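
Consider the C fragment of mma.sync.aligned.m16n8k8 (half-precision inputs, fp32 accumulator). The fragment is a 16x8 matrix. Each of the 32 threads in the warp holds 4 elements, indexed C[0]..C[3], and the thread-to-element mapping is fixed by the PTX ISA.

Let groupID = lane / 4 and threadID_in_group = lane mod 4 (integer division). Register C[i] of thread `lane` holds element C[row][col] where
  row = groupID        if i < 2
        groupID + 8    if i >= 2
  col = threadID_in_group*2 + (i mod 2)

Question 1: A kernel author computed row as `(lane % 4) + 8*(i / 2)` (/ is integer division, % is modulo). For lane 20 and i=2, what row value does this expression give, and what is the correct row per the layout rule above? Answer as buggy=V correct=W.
buggy=8 correct=13

`(lane % 4) + 8*(i / 2)`[20,2]→8
L=20→G=20>>2=5, T=20&3=0
[2]→row 5+8=13  col 0·2+0=0
row: 8 vs 13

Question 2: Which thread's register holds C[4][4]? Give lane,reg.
18,0

r=4→G=4,rhi=0  c=4→T=2,p=0
L=4*4+2=18  i=0*2+0=0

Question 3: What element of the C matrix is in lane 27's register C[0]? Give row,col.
6,6

27: gr=6,th=3
[0] (6+0,3*2+0) = (6,6)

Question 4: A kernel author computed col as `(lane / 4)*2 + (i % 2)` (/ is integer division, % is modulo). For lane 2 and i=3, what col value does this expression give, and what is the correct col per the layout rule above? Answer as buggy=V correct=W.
buggy=1 correct=5

`(lane / 4)*2 + (i % 2)`[2,3]->1
lane 2->2/4=0, 2 mod 4=2
i=3  r:0+8->8  c:2·2+1->5
col: 1 vs 5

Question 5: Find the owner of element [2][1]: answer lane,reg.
r: 2->gid=2,r8=0  c: 1->tid=0,i&1=1
L=2*4+0=8  i=0*2+1=1

8,1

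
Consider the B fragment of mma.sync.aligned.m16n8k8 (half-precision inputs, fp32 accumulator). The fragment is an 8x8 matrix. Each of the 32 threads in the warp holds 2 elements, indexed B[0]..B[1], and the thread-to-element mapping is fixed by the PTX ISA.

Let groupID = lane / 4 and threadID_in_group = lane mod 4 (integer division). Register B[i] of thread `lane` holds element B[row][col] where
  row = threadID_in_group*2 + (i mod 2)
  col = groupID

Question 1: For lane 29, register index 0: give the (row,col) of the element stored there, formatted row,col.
29: g=7,t=1
[0] (1*2+0,7) = (2,7)

2,7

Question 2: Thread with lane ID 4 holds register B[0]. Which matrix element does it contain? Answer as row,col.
L=4->gid=4>>2=1, tid=4&3=0
[0]->row 0·2+0=0  col gid=1

0,1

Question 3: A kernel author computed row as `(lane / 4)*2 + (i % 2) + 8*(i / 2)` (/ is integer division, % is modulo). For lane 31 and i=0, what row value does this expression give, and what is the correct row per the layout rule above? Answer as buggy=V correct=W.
`(lane / 4)*2 + (i % 2) + 8*(i / 2)`[31,0]=>14
lane 31=>31/4=7, 31 mod 4=3
i=0  r:2·3+0=>6  c:7
row: 14 vs 6

buggy=14 correct=6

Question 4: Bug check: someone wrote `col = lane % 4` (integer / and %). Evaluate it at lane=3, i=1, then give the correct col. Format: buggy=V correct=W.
buggy=3 correct=0

`lane % 4`[3,1]→3
lane 3: G=0 (3/4), T=3 (3%4)
i=1: r=3*2+1=7, c=G=0
col: 3 vs 0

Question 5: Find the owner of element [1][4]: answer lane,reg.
16,1

c=4->g=4  r=1->t=0,b0=1
L=4*4+0=16  i=1=1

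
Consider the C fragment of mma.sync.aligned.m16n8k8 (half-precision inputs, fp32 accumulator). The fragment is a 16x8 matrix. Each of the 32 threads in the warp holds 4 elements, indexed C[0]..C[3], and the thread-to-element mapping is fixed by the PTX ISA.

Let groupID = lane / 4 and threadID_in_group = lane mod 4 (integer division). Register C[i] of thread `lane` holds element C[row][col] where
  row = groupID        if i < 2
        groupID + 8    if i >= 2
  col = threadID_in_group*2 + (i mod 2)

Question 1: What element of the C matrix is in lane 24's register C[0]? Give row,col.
lane 24: gr=6 (24/4), th=0 (24%4)
i=0: r=6+0=6, c=0*2+0=0

6,0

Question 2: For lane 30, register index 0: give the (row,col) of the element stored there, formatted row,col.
lane 30⇒30/4=7, 30 mod 4=2
i=0  r:7+0⇒7  c:2·2+0⇒4

7,4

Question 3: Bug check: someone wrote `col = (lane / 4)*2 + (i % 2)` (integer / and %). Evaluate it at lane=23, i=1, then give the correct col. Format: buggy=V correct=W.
`(lane / 4)*2 + (i % 2)`[23,1]->11
lane 23->23/4=5, 23 mod 4=3
i=1  r:5+0->5  c:2·3+1->7
col: 11 vs 7

buggy=11 correct=7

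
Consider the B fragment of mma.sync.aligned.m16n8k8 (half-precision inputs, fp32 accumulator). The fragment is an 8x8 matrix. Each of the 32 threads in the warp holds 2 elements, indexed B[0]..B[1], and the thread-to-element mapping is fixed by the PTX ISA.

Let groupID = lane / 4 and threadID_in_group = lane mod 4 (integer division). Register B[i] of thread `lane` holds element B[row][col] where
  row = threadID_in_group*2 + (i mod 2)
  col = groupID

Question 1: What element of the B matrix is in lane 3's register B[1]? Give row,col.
3: gr=0,th=3
[1] (3*2+1,0) = (7,0)

7,0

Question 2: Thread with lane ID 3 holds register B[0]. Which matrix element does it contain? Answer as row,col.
3: gr=0,th=3
[0] (3*2+0,0) = (6,0)

6,0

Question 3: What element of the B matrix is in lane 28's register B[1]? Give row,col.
L=28=>grp=28>>2=7, tig=28&3=0
[1]=>row 0·2+1=1  col grp=7

1,7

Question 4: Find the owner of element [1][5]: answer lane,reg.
20,1

c: 5->gid=5  r: 1->tid=0,i&1=1
L=5*4+0=20  i=1=1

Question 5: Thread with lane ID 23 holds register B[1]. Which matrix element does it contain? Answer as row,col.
7,5

23: G=5,T=3
[1] (3*2+1,5) = (7,5)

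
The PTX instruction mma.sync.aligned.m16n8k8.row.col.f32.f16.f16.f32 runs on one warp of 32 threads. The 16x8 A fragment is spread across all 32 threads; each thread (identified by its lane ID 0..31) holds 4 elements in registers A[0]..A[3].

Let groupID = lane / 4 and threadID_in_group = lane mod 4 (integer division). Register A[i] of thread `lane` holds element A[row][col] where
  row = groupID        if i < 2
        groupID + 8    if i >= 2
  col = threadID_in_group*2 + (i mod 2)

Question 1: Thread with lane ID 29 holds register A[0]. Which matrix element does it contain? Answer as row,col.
29: G=7,T=1
[0] (7+0,1*2+0) = (7,2)

7,2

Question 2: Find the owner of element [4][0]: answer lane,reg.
16,0

r=4⇒gr=4,Rb=0  c=0⇒th=0,odd=0
L=4*4+0=16  i=0*2+0=0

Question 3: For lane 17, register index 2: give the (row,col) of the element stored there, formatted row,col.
12,2

17: gr=4,th=1
[2] (4+8,1*2+0) = (12,2)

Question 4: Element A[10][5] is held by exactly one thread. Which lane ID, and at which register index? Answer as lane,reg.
r: 10->gid=2,r8=1  c: 5->tid=2,i&1=1
L=2*4+2=10  i=1*2+1=3

10,3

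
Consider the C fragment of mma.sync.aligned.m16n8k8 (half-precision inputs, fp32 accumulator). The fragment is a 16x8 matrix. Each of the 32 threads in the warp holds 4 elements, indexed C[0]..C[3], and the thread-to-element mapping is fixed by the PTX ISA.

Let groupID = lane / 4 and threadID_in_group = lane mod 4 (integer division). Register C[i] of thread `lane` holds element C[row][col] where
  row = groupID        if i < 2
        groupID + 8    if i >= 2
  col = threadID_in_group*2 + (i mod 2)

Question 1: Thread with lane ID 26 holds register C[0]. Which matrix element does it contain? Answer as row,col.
6,4

lane 26: gid=6 (26/4), tid=2 (26%4)
i=0: r=6+0=6, c=2*2+0=4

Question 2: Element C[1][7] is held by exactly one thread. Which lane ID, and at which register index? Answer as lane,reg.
r=1→G=1,rhi=0  c=7→T=3,p=1
L=1*4+3=7  i=0*2+1=1

7,1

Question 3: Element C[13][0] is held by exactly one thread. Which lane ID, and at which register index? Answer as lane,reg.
r=13->g=5,rb=1  c=0->t=0,b0=0
L=5*4+0=20  i=1*2+0=2

20,2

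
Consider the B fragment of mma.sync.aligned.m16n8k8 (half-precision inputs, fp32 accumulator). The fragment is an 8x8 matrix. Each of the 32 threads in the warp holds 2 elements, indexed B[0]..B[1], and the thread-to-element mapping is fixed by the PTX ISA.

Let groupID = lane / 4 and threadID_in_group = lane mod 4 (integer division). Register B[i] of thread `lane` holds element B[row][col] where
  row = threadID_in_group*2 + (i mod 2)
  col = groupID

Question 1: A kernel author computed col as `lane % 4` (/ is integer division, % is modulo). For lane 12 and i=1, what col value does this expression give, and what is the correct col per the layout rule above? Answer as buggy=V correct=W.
`lane % 4`[12,1]->0
L=12->gid=12>>2=3, tid=12&3=0
[1]->row 0·2+1=1  col gid=3
col: 0 vs 3

buggy=0 correct=3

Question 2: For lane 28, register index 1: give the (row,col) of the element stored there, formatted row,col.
1,7

lane 28->28/4=7, 28 mod 4=0
i=1  r:2·0+1->1  c:7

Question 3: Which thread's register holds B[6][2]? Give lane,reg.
c=2→G=2  r=6→T=3,p=0
L=2*4+3=11  i=0=0

11,0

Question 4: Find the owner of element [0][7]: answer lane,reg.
c:7=>grp=7  r:0=>tig=0,lo=0
L=7*4+0=28  i=0=0

28,0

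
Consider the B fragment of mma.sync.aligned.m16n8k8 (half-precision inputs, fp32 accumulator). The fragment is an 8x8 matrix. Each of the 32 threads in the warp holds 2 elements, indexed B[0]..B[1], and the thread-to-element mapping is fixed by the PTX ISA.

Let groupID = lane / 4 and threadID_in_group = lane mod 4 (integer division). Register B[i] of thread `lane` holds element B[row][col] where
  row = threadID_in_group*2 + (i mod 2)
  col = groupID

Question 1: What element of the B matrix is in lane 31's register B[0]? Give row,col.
lane 31: gid=7 (31/4), tid=3 (31%4)
i=0: r=3*2+0=6, c=gid=7

6,7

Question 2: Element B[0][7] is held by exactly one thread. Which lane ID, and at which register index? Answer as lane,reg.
28,0

c=7→G=7  r=0→T=0,p=0
L=7*4+0=28  i=0=0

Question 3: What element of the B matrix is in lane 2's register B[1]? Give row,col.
L=2⇒gr=2>>2=0, th=2&3=2
[1]⇒row 2·2+1=5  col gr=0

5,0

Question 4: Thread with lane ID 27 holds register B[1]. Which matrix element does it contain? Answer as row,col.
L=27→G=27>>2=6, T=27&3=3
[1]→row 3·2+1=7  col G=6

7,6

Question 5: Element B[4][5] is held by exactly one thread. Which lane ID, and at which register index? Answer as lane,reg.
22,0

c:5=>grp=5  r:4=>tig=2,lo=0
L=5*4+2=22  i=0=0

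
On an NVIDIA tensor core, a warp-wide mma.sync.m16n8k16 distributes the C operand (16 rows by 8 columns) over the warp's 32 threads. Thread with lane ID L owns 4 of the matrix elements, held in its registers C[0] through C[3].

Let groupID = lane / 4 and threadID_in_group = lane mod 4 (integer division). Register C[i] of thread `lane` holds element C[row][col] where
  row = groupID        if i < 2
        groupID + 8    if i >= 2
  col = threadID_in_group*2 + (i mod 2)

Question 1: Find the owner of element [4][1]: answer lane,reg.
r=4→G=4,rhi=0  c=1→T=0,p=1
L=4*4+0=16  i=0*2+1=1

16,1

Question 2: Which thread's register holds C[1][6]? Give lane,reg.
7,0

r=1⇒gr=1,Rb=0  c=6⇒th=3,odd=0
L=1*4+3=7  i=0*2+0=0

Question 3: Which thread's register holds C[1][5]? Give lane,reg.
6,1

r: 1->gid=1,r8=0  c: 5->tid=2,i&1=1
L=1*4+2=6  i=0*2+1=1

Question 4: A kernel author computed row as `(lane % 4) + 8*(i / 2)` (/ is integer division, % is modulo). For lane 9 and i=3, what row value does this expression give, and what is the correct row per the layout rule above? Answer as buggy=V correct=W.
`(lane % 4) + 8*(i / 2)`[9,3]→9
lane 9: G=2 (9/4), T=1 (9%4)
i=3: r=2+8=10, c=1*2+1=3
row: 9 vs 10

buggy=9 correct=10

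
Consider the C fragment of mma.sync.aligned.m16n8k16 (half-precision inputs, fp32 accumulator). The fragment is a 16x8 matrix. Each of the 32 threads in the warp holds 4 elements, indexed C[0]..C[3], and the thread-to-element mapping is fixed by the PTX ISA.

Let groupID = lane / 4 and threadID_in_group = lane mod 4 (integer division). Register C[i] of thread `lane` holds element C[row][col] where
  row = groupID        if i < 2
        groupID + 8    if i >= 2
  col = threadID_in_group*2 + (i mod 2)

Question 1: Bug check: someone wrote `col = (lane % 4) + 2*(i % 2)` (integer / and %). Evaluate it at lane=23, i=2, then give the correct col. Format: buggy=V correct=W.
`(lane % 4) + 2*(i % 2)`[23,2]→3
23: G=5,T=3
[2] (5+8,3*2+0) = (13,6)
col: 3 vs 6

buggy=3 correct=6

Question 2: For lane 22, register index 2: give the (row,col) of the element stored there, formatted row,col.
13,4

22: G=5,T=2
[2] (5+8,2*2+0) = (13,4)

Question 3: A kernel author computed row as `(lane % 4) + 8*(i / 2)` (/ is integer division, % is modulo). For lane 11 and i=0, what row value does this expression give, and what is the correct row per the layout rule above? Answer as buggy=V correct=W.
buggy=3 correct=2

`(lane % 4) + 8*(i / 2)`[11,0]=>3
lane 11=>11/4=2, 11 mod 4=3
i=0  r:2+0=>2  c:2·3+0=>6
row: 3 vs 2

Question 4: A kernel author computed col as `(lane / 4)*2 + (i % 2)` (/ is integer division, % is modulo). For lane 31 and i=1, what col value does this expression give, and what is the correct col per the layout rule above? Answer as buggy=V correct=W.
`(lane / 4)*2 + (i % 2)`[31,1]⇒15
lane 31: gr=7 (31/4), th=3 (31%4)
i=1: r=7+0=7, c=3*2+1=7
col: 15 vs 7

buggy=15 correct=7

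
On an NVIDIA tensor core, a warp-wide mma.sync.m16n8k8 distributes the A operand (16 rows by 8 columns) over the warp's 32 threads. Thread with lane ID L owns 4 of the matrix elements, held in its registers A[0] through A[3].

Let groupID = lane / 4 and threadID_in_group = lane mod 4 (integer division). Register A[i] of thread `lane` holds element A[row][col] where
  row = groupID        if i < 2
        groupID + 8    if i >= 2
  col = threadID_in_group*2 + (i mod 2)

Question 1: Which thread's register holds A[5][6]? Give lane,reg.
23,0

r: 5->gid=5,r8=0  c: 6->tid=3,i&1=0
L=5*4+3=23  i=0*2+0=0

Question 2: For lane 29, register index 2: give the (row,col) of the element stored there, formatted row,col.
15,2

lane 29: grp=7 (29/4), tig=1 (29%4)
i=2: r=7+8=15, c=1*2+0=2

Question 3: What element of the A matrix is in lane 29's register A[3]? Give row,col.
29: gid=7,tid=1
[3] (7+8,1*2+1) = (15,3)

15,3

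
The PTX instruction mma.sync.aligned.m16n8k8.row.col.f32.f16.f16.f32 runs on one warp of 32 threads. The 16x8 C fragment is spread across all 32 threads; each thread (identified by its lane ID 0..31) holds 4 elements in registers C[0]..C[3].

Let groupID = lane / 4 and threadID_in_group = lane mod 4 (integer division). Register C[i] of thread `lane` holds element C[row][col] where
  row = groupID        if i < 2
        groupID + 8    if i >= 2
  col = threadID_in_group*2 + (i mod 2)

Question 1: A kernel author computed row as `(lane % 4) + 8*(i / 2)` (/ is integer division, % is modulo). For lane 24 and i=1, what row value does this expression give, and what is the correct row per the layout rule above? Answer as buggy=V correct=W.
buggy=0 correct=6

`(lane % 4) + 8*(i / 2)`[24,1]->0
L=24->g=24>>2=6, t=24&3=0
[1]->row 6+0=6  col 0·2+1=1
row: 0 vs 6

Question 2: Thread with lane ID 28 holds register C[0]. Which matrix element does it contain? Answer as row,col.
lane 28→28/4=7, 28 mod 4=0
i=0  r:7+0→7  c:2·0+0→0

7,0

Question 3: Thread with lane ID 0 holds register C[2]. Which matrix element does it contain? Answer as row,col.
L=0->gid=0>>2=0, tid=0&3=0
[2]->row 0+8=8  col 0·2+0=0

8,0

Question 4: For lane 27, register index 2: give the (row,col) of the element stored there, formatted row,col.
lane 27⇒27/4=6, 27 mod 4=3
i=2  r:6+8⇒14  c:2·3+0⇒6

14,6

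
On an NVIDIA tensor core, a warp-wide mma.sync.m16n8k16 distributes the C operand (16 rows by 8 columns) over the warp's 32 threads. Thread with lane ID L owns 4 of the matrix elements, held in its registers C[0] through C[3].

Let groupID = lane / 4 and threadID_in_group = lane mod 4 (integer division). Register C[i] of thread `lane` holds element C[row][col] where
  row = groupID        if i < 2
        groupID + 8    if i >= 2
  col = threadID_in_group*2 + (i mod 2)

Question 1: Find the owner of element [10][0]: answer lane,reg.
8,2

r=10→G=2,rhi=1  c=0→T=0,p=0
L=2*4+0=8  i=1*2+0=2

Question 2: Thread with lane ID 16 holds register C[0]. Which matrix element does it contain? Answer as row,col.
L=16->gid=16>>2=4, tid=16&3=0
[0]->row 4+0=4  col 0·2+0=0

4,0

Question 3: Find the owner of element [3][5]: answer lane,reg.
14,1

r=3⇒gr=3,Rb=0  c=5⇒th=2,odd=1
L=3*4+2=14  i=0*2+1=1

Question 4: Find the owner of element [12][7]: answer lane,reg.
r: 12->gid=4,r8=1  c: 7->tid=3,i&1=1
L=4*4+3=19  i=1*2+1=3

19,3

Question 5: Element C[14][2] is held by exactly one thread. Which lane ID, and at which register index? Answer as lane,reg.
r: 14->gid=6,r8=1  c: 2->tid=1,i&1=0
L=6*4+1=25  i=1*2+0=2

25,2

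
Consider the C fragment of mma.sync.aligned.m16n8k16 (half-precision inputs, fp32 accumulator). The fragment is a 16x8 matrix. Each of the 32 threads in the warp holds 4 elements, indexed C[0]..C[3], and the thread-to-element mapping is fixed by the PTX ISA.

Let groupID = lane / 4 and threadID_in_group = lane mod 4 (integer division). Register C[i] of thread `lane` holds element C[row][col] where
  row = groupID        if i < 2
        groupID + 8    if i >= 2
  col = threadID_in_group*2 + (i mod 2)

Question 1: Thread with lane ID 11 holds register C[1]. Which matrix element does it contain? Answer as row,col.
lane 11=>11/4=2, 11 mod 4=3
i=1  r:2+0=>2  c:2·3+1=>7

2,7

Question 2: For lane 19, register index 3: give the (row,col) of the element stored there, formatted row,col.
12,7

19: grp=4,tig=3
[3] (4+8,3*2+1) = (12,7)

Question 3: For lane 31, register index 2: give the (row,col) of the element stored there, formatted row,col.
L=31→G=31>>2=7, T=31&3=3
[2]→row 7+8=15  col 3·2+0=6

15,6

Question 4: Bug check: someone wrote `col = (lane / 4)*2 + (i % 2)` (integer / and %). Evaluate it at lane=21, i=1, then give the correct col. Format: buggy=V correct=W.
`(lane / 4)*2 + (i % 2)`[21,1]=>11
lane 21: grp=5 (21/4), tig=1 (21%4)
i=1: r=5+0=5, c=1*2+1=3
col: 11 vs 3

buggy=11 correct=3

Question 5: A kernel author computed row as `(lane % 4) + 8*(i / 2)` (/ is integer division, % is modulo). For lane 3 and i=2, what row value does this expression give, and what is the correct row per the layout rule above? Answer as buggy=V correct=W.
`(lane % 4) + 8*(i / 2)`[3,2]->11
L=3->g=3>>2=0, t=3&3=3
[2]->row 0+8=8  col 3·2+0=6
row: 11 vs 8

buggy=11 correct=8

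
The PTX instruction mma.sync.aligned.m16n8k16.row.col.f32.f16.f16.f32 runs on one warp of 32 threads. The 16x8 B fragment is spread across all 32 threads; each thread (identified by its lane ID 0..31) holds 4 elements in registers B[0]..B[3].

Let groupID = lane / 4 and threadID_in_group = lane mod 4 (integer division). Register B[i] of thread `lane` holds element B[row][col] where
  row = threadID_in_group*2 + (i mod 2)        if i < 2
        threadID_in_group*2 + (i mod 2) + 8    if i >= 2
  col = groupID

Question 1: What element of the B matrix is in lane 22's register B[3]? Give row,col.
lane 22: g=5 (22/4), t=2 (22%4)
i=3: r=2*2+1+8=13, c=g=5

13,5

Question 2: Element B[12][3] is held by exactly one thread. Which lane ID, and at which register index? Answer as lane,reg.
14,2

c=3⇒gr=3  r=12⇒Rb=1,th=2,odd=0
L=3*4+2=14  i=1*2+0=2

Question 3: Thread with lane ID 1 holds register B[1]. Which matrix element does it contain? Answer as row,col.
lane 1->1/4=0, 1 mod 4=1
i=1  r:2·1+1+0->3  c:0

3,0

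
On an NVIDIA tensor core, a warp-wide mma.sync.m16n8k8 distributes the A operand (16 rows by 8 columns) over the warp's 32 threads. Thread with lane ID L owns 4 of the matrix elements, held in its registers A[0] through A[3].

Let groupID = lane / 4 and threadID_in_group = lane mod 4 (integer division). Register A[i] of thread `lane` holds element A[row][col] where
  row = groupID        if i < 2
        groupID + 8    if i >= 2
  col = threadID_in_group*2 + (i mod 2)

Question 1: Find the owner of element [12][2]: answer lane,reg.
17,2

r=12→G=4,rhi=1  c=2→T=1,p=0
L=4*4+1=17  i=1*2+0=2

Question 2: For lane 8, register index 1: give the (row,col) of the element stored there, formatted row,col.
L=8->g=8>>2=2, t=8&3=0
[1]->row 2+0=2  col 0·2+1=1

2,1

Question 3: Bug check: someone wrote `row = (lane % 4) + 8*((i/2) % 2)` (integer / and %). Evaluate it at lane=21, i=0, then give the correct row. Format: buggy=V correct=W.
buggy=1 correct=5

`(lane % 4) + 8*((i/2) % 2)`[21,0]⇒1
21: gr=5,th=1
[0] (5+0,1*2+0) = (5,2)
row: 1 vs 5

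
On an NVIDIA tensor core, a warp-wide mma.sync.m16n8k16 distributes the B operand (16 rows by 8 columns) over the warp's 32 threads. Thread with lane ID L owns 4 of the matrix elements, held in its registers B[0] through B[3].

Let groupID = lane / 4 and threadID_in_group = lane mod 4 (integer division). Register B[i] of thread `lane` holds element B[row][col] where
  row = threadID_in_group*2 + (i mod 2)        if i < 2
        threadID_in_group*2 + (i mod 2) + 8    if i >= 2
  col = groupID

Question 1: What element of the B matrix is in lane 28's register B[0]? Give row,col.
lane 28: g=7 (28/4), t=0 (28%4)
i=0: r=0*2+0+0=0, c=g=7

0,7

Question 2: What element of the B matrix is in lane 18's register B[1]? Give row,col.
5,4

L=18->g=18>>2=4, t=18&3=2
[1]->row 2·2+1+0=5  col g=4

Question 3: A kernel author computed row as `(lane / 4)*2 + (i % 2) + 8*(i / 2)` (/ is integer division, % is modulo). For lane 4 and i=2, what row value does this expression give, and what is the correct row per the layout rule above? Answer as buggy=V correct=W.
`(lane / 4)*2 + (i % 2) + 8*(i / 2)`[4,2]->10
4: g=1,t=0
[2] (0*2+0+8,1) = (8,1)
row: 10 vs 8

buggy=10 correct=8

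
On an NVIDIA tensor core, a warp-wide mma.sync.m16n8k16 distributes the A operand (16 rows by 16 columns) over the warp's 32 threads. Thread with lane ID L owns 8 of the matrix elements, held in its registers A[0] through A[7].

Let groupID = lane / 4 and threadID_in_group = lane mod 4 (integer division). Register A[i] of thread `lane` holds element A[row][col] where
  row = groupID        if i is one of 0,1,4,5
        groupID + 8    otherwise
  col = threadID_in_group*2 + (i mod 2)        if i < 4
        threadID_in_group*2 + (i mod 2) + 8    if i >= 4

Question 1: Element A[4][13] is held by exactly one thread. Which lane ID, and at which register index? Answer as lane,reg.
r:4=>grp=4,rB=0  c:13=>cB=1,tig=2,lo=1
L=4*4+2=18  i=1*4+0*2+1=5

18,5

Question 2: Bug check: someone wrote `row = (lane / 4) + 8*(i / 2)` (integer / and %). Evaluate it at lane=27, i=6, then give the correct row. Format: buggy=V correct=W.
buggy=30 correct=14

`(lane / 4) + 8*(i / 2)`[27,6]->30
27: gid=6,tid=3
[6] (6+8,3*2+0+8) = (14,14)
row: 30 vs 14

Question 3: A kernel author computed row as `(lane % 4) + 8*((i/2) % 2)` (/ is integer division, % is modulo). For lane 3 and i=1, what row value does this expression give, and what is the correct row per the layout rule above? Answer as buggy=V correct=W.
buggy=3 correct=0

`(lane % 4) + 8*((i/2) % 2)`[3,1]->3
lane 3: g=0 (3/4), t=3 (3%4)
i=1: r=0+0=0, c=3*2+1+0=7
row: 3 vs 0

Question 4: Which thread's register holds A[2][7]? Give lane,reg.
r:2=>grp=2,rB=0  c:7=>cB=0,tig=3,lo=1
L=2*4+3=11  i=0*4+0*2+1=1

11,1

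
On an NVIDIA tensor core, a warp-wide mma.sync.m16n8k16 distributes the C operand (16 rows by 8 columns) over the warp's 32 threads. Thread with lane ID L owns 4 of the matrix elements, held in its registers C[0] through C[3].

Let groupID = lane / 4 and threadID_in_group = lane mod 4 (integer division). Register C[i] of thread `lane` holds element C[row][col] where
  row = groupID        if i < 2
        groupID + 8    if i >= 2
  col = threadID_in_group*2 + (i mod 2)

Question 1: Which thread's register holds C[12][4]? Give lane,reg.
18,2

r:12=>grp=4,rB=1  c:4=>tig=2,lo=0
L=4*4+2=18  i=1*2+0=2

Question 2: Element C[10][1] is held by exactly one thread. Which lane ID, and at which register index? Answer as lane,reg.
r: 10->gid=2,r8=1  c: 1->tid=0,i&1=1
L=2*4+0=8  i=1*2+1=3

8,3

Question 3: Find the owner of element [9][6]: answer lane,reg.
7,2

r: 9->gid=1,r8=1  c: 6->tid=3,i&1=0
L=1*4+3=7  i=1*2+0=2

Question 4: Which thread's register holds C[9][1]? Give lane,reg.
4,3

r=9⇒gr=1,Rb=1  c=1⇒th=0,odd=1
L=1*4+0=4  i=1*2+1=3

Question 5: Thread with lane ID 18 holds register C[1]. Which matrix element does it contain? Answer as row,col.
18: gr=4,th=2
[1] (4+0,2*2+1) = (4,5)

4,5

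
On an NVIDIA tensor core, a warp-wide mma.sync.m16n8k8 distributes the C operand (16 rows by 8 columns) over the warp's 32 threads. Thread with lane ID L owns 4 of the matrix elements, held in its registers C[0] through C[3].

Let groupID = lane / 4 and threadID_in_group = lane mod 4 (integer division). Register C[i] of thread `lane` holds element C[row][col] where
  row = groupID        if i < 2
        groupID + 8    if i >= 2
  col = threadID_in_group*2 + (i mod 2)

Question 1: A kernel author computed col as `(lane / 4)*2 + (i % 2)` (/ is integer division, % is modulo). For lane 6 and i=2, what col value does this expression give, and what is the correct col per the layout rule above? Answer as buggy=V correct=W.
`(lane / 4)*2 + (i % 2)`[6,2]->2
L=6->g=6>>2=1, t=6&3=2
[2]->row 1+8=9  col 2·2+0=4
col: 2 vs 4

buggy=2 correct=4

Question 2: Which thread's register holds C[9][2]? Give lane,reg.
r=9⇒gr=1,Rb=1  c=2⇒th=1,odd=0
L=1*4+1=5  i=1*2+0=2

5,2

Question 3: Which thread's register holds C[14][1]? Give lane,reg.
r=14->g=6,rb=1  c=1->t=0,b0=1
L=6*4+0=24  i=1*2+1=3

24,3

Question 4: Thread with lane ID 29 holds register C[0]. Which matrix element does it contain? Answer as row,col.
lane 29: gr=7 (29/4), th=1 (29%4)
i=0: r=7+0=7, c=1*2+0=2

7,2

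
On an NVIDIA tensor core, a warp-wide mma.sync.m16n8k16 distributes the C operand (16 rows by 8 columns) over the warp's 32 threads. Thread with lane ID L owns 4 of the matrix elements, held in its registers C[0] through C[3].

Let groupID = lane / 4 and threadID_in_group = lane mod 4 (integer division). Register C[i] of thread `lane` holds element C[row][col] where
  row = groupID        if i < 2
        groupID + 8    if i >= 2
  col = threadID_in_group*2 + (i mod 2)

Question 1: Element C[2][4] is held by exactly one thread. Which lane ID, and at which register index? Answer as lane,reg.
r=2→G=2,rhi=0  c=4→T=2,p=0
L=2*4+2=10  i=0*2+0=0

10,0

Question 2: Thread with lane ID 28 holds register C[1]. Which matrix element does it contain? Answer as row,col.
28: grp=7,tig=0
[1] (7+0,0*2+1) = (7,1)

7,1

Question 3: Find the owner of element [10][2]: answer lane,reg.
9,2

r=10⇒gr=2,Rb=1  c=2⇒th=1,odd=0
L=2*4+1=9  i=1*2+0=2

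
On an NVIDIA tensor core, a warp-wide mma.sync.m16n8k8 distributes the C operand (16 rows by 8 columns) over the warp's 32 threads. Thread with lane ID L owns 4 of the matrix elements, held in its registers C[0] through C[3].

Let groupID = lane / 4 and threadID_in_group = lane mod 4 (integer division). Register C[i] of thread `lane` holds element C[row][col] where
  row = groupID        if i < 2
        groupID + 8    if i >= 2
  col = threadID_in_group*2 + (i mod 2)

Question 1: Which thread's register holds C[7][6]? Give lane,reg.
31,0

r: 7->gid=7,r8=0  c: 6->tid=3,i&1=0
L=7*4+3=31  i=0*2+0=0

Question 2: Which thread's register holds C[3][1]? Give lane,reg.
r:3=>grp=3,rB=0  c:1=>tig=0,lo=1
L=3*4+0=12  i=0*2+1=1

12,1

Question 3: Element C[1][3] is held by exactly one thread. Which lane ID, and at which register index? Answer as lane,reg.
5,1

r=1⇒gr=1,Rb=0  c=3⇒th=1,odd=1
L=1*4+1=5  i=0*2+1=1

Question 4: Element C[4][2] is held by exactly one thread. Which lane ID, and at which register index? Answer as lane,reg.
17,0

r=4⇒gr=4,Rb=0  c=2⇒th=1,odd=0
L=4*4+1=17  i=0*2+0=0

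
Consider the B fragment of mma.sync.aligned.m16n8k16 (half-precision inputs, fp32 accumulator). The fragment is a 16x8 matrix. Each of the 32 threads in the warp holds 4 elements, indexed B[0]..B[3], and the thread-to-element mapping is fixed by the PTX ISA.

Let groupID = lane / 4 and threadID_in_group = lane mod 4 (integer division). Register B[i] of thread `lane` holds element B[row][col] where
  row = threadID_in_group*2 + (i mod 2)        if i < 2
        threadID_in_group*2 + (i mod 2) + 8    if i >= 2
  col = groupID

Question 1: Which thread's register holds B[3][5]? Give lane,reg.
c=5⇒gr=5  r=3⇒Rb=0,th=1,odd=1
L=5*4+1=21  i=0*2+1=1

21,1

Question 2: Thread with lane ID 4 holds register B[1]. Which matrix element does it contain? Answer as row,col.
1,1

lane 4: grp=1 (4/4), tig=0 (4%4)
i=1: r=0*2+1+0=1, c=grp=1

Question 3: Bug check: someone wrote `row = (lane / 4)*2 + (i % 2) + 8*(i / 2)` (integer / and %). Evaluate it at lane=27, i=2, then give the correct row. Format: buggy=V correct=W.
`(lane / 4)*2 + (i % 2) + 8*(i / 2)`[27,2]->20
lane 27->27/4=6, 27 mod 4=3
i=2  r:2·3+0+8->14  c:6
row: 20 vs 14

buggy=20 correct=14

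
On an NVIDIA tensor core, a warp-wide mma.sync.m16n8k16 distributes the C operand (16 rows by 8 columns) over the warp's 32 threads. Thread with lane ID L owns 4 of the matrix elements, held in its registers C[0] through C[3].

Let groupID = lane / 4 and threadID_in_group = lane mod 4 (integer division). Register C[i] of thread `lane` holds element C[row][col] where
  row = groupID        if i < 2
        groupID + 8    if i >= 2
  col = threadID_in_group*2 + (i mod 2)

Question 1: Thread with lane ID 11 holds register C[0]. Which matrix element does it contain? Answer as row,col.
L=11->gid=11>>2=2, tid=11&3=3
[0]->row 2+0=2  col 3·2+0=6

2,6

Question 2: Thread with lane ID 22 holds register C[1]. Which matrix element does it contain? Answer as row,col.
5,5

lane 22: gr=5 (22/4), th=2 (22%4)
i=1: r=5+0=5, c=2*2+1=5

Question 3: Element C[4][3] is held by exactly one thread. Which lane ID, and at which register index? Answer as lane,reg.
17,1

r: 4->gid=4,r8=0  c: 3->tid=1,i&1=1
L=4*4+1=17  i=0*2+1=1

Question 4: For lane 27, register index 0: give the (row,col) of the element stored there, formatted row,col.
6,6

27: grp=6,tig=3
[0] (6+0,3*2+0) = (6,6)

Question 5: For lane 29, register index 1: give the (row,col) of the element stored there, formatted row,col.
lane 29=>29/4=7, 29 mod 4=1
i=1  r:7+0=>7  c:2·1+1=>3

7,3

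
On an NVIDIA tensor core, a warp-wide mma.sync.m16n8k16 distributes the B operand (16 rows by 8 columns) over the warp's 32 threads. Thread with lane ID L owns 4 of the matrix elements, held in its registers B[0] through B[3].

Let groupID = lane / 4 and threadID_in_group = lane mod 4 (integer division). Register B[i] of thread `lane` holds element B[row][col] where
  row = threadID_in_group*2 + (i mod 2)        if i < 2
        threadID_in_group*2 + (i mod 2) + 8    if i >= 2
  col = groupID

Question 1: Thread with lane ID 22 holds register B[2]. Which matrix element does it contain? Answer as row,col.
12,5

22: gr=5,th=2
[2] (2*2+0+8,5) = (12,5)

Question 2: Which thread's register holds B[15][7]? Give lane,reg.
c=7->g=7  r=15->rb=1,t=3,b0=1
L=7*4+3=31  i=1*2+1=3

31,3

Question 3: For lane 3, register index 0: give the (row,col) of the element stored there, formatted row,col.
6,0

lane 3->3/4=0, 3 mod 4=3
i=0  r:2·3+0+0->6  c:0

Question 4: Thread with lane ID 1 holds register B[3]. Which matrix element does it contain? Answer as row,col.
lane 1: grp=0 (1/4), tig=1 (1%4)
i=3: r=1*2+1+8=11, c=grp=0

11,0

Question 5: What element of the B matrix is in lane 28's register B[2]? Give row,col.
8,7

L=28->gid=28>>2=7, tid=28&3=0
[2]->row 0·2+0+8=8  col gid=7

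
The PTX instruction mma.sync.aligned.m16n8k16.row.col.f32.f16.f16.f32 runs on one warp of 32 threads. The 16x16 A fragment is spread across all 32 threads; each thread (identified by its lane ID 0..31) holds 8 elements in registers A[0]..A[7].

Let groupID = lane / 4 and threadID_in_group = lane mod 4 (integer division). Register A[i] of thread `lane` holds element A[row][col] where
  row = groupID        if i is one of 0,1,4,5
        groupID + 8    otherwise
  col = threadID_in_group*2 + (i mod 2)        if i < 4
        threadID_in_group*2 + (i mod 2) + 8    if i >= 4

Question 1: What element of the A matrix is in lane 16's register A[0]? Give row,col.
lane 16=>16/4=4, 16 mod 4=0
i=0  r:4+0=>4  c:2·0+0+0=>0

4,0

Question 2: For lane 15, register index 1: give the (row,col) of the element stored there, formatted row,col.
3,7

lane 15→15/4=3, 15 mod 4=3
i=1  r:3+0→3  c:2·3+1+0→7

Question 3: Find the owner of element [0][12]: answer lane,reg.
2,4

r:0=>grp=0,rB=0  c:12=>cB=1,tig=2,lo=0
L=0*4+2=2  i=1*4+0*2+0=4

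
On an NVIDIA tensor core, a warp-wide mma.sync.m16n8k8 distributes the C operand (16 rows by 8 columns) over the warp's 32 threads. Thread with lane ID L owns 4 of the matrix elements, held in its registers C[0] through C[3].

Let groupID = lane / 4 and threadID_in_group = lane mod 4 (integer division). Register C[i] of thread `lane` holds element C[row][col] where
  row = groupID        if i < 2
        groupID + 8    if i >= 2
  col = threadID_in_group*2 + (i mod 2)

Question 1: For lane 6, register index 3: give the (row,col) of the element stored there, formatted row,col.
L=6⇒gr=6>>2=1, th=6&3=2
[3]⇒row 1+8=9  col 2·2+1=5

9,5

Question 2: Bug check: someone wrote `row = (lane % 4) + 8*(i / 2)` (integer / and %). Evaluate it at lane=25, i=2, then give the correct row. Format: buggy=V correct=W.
`(lane % 4) + 8*(i / 2)`[25,2]⇒9
lane 25: gr=6 (25/4), th=1 (25%4)
i=2: r=6+8=14, c=1*2+0=2
row: 9 vs 14

buggy=9 correct=14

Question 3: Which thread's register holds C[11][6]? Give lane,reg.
15,2

r=11->g=3,rb=1  c=6->t=3,b0=0
L=3*4+3=15  i=1*2+0=2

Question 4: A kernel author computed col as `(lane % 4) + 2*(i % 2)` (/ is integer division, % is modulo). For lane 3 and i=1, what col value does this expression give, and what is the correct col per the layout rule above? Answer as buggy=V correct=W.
`(lane % 4) + 2*(i % 2)`[3,1]->5
L=3->g=3>>2=0, t=3&3=3
[1]->row 0+0=0  col 3·2+1=7
col: 5 vs 7

buggy=5 correct=7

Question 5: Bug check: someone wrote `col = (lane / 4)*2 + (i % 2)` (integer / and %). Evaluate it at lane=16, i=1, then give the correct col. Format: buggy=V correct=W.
`(lane / 4)*2 + (i % 2)`[16,1]->9
lane 16: g=4 (16/4), t=0 (16%4)
i=1: r=4+0=4, c=0*2+1=1
col: 9 vs 1

buggy=9 correct=1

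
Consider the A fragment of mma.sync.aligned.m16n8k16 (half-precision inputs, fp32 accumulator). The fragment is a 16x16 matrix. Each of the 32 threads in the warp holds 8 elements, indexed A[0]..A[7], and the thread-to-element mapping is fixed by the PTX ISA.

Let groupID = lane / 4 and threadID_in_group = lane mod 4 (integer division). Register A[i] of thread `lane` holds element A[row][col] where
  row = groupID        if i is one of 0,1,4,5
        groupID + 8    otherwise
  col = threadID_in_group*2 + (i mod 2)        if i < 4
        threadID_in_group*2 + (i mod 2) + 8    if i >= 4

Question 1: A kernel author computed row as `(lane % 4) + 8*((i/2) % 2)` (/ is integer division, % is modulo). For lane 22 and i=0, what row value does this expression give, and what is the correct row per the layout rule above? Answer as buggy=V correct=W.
`(lane % 4) + 8*((i/2) % 2)`[22,0]⇒2
lane 22: gr=5 (22/4), th=2 (22%4)
i=0: r=5+0=5, c=2*2+0+0=4
row: 2 vs 5

buggy=2 correct=5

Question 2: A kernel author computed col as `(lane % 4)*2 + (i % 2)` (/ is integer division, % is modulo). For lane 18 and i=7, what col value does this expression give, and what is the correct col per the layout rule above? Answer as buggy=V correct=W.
buggy=5 correct=13

`(lane % 4)*2 + (i % 2)`[18,7]->5
lane 18: g=4 (18/4), t=2 (18%4)
i=7: r=4+8=12, c=2*2+1+8=13
col: 5 vs 13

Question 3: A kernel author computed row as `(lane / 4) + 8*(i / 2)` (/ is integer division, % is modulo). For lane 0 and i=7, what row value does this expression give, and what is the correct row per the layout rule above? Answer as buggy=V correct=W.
`(lane / 4) + 8*(i / 2)`[0,7]→24
lane 0→0/4=0, 0 mod 4=0
i=7  r:0+8→8  c:2·0+1+8→9
row: 24 vs 8

buggy=24 correct=8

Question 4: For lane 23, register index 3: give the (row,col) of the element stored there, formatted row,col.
13,7

L=23=>grp=23>>2=5, tig=23&3=3
[3]=>row 5+8=13  col 3·2+1+0=7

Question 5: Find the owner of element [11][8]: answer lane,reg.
r: 11->gid=3,r8=1  c: 8->c8=1,tid=0,i&1=0
L=3*4+0=12  i=1*4+1*2+0=6

12,6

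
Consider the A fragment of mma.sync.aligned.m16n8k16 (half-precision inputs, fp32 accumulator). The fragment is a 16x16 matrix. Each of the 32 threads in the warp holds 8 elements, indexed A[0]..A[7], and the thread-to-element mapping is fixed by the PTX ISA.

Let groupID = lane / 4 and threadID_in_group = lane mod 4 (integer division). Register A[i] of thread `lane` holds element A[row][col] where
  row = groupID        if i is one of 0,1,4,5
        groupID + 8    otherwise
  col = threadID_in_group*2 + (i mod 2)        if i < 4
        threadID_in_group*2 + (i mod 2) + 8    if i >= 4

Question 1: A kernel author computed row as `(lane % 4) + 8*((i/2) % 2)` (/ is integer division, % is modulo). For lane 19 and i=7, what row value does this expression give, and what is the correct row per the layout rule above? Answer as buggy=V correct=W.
buggy=11 correct=12

`(lane % 4) + 8*((i/2) % 2)`[19,7]=>11
lane 19: grp=4 (19/4), tig=3 (19%4)
i=7: r=4+8=12, c=3*2+1+8=15
row: 11 vs 12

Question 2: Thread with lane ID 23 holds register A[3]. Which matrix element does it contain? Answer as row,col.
lane 23: G=5 (23/4), T=3 (23%4)
i=3: r=5+8=13, c=3*2+1+0=7

13,7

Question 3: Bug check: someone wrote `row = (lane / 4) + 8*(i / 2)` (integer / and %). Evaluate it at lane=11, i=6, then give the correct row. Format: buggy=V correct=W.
buggy=26 correct=10

`(lane / 4) + 8*(i / 2)`[11,6]->26
11: g=2,t=3
[6] (2+8,3*2+0+8) = (10,14)
row: 26 vs 10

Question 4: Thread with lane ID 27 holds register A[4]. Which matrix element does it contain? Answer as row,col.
L=27->gid=27>>2=6, tid=27&3=3
[4]->row 6+0=6  col 3·2+0+8=14

6,14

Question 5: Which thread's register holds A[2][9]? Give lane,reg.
8,5

r=2→G=2,rhi=0  c=9→chi=1,T=0,p=1
L=2*4+0=8  i=1*4+0*2+1=5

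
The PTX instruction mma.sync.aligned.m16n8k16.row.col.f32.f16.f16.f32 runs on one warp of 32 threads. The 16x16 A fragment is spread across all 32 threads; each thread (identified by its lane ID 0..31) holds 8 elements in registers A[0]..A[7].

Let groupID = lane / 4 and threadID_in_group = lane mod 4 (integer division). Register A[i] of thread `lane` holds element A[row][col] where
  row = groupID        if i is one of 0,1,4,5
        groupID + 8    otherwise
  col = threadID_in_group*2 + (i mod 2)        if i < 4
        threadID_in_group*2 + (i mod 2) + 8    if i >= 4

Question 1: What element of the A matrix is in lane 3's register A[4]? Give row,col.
lane 3: gr=0 (3/4), th=3 (3%4)
i=4: r=0+0=0, c=3*2+0+8=14

0,14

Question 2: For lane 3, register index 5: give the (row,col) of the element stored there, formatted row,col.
0,15

lane 3→3/4=0, 3 mod 4=3
i=5  r:0+0→0  c:2·3+1+8→15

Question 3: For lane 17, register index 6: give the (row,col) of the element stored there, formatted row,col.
12,10

lane 17: gid=4 (17/4), tid=1 (17%4)
i=6: r=4+8=12, c=1*2+0+8=10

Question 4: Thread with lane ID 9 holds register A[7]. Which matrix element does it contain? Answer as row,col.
9: gid=2,tid=1
[7] (2+8,1*2+1+8) = (10,11)

10,11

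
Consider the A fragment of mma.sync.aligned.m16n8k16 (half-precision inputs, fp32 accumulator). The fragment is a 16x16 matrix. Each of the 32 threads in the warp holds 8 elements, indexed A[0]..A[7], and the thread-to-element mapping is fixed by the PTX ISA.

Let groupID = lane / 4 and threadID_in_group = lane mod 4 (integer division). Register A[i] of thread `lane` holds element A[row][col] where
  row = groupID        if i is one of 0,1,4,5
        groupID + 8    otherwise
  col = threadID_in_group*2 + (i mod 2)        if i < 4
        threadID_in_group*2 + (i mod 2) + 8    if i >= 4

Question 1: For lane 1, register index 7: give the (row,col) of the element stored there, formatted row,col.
lane 1->1/4=0, 1 mod 4=1
i=7  r:0+8->8  c:2·1+1+8->11

8,11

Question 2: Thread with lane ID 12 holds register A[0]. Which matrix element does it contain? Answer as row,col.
12: grp=3,tig=0
[0] (3+0,0*2+0+0) = (3,0)

3,0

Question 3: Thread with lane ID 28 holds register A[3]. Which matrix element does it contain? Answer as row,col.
15,1

28: G=7,T=0
[3] (7+8,0*2+1+0) = (15,1)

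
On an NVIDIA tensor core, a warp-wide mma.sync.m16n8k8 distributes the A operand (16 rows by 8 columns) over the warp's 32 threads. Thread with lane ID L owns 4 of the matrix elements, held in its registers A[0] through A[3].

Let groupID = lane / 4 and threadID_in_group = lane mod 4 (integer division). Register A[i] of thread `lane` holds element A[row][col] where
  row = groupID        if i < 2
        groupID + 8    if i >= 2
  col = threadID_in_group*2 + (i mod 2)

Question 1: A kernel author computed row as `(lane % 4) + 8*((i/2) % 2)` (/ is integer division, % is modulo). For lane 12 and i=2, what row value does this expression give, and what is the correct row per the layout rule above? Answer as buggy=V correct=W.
buggy=8 correct=11

`(lane % 4) + 8*((i/2) % 2)`[12,2]=>8
lane 12: grp=3 (12/4), tig=0 (12%4)
i=2: r=3+8=11, c=0*2+0=0
row: 8 vs 11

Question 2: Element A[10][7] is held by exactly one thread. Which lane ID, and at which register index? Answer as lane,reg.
r=10→G=2,rhi=1  c=7→T=3,p=1
L=2*4+3=11  i=1*2+1=3

11,3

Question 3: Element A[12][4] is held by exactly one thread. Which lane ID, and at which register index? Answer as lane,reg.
18,2

r=12->g=4,rb=1  c=4->t=2,b0=0
L=4*4+2=18  i=1*2+0=2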